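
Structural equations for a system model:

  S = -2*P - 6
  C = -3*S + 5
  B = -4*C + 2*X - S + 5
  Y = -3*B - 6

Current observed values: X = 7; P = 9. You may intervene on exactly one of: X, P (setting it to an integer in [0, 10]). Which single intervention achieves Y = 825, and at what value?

Intervening on X: with other inputs at their observed values, Y = -6*X + 831. Solving for 825 gives X = 1, within [0, 10].
Intervening on P: Y = 66*P + 195. Reaching 825 requires P = 105/11, not an integer.

set X = 1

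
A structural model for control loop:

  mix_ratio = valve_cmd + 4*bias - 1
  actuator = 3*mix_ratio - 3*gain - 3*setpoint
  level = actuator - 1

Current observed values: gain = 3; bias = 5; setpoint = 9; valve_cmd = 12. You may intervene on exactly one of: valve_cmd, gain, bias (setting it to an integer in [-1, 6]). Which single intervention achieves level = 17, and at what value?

set valve_cmd = -1

Intervening on valve_cmd: with other inputs at their observed values, level = 3*valve_cmd + 20. Solving for 17 gives valve_cmd = -1, within [-1, 6].
Intervening on gain: level = -3*gain + 65. Reaching 17 requires gain = 16, outside [-1, 6].
Intervening on bias: level = 12*bias - 4. Reaching 17 requires bias = 7/4, not an integer.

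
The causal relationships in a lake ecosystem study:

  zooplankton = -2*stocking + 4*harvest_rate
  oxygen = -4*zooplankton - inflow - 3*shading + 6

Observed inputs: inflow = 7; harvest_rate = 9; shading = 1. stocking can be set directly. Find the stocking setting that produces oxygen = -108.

Substituting into the zooplankton equation gives zooplankton = -2*stocking + 36.
Substituting into the oxygen equation gives oxygen = 8*stocking - 148.
Solve 8*stocking - 148 = -108: stocking = (-108 + 148) / 8 = 5.

stocking = 5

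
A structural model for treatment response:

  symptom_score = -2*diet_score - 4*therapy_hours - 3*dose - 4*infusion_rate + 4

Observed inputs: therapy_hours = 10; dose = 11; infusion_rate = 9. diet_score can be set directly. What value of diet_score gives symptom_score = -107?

Substituting into the symptom_score equation gives symptom_score = -2*diet_score - 105.
Solve -2*diet_score - 105 = -107: diet_score = (-107 + 105) / -2 = 1.

diet_score = 1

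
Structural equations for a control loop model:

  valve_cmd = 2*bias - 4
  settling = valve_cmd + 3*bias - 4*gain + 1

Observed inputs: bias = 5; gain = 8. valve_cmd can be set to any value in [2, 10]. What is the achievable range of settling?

-14 to -6

Intervening on valve_cmd fixes its value directly, overriding its dependence on bias.
Substituting into the settling equation gives settling = valve_cmd - 16.
Linear in valve_cmd, so extremes are at the endpoints: valve_cmd = 2 gives settling = -14; valve_cmd = 10 gives settling = -6.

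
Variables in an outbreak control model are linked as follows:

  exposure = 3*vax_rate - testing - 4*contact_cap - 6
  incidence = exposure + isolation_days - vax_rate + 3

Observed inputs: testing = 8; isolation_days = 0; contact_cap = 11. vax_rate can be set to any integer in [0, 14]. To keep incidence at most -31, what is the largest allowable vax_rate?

vax_rate = 12

Substituting into the exposure equation gives exposure = 3*vax_rate - 58.
Substituting into the incidence equation gives incidence = 2*vax_rate - 55.
Require 2*vax_rate - 55 ≤ -31, so vax_rate ≤ 12.
The largest integer in [0, 14] satisfying this is 12.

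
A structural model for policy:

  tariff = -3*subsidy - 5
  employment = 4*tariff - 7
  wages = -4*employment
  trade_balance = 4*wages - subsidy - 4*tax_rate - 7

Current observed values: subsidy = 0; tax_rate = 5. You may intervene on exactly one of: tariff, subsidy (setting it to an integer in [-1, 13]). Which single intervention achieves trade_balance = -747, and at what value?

set tariff = 13

Intervening on tariff: with other inputs at their observed values, trade_balance = -64*tariff + 85. Solving for -747 gives tariff = 13, within [-1, 13].
Intervening on subsidy: trade_balance = 191*subsidy + 405. Reaching -747 requires subsidy = -1152/191, not an integer.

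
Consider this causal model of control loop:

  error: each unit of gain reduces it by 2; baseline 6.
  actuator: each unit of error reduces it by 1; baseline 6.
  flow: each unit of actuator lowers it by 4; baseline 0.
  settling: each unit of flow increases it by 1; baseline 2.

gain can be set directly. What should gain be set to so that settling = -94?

Substituting into the actuator equation gives actuator = 2*gain.
Substituting into the flow equation gives flow = -8*gain.
Substituting into the settling equation gives settling = -8*gain + 2.
Solve -8*gain + 2 = -94: gain = (-94 - 2) / -8 = 12.

gain = 12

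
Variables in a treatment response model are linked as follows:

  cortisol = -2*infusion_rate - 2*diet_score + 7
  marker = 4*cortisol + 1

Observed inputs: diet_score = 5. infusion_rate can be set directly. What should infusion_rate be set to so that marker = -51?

Substituting into the cortisol equation gives cortisol = -2*infusion_rate - 3.
marker becomes -8*infusion_rate - 11.
Solve -8*infusion_rate - 11 = -51: infusion_rate = (-51 + 11) / -8 = 5.

infusion_rate = 5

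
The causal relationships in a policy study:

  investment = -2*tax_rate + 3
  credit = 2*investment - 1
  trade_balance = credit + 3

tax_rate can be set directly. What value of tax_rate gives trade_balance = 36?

Substituting into the credit equation gives credit = -4*tax_rate + 5.
Substituting into the trade_balance equation gives trade_balance = -4*tax_rate + 8.
Solve -4*tax_rate + 8 = 36: tax_rate = (36 - 8) / -4 = -7.

tax_rate = -7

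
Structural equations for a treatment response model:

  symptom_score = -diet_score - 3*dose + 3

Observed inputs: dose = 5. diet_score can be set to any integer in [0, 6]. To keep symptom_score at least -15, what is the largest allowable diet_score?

diet_score = 3

Substituting into the symptom_score equation gives symptom_score = -diet_score - 12.
Require -diet_score - 12 ≥ -15, so diet_score ≤ 3.
The largest integer in [0, 6] satisfying this is 3.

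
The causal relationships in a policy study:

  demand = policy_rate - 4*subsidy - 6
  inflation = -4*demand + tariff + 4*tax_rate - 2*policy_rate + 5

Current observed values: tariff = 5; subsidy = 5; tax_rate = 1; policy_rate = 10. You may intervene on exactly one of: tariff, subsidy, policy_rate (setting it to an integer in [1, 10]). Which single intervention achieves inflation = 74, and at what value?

Intervening on tariff: inflation = tariff + 53. Reaching 74 requires tariff = 21, outside [1, 10].
Intervening on subsidy: with other inputs at their observed values, inflation = 16*subsidy - 22. Solving for 74 gives subsidy = 6, within [1, 10].
Intervening on policy_rate: inflation = -6*policy_rate + 118. Reaching 74 requires policy_rate = 22/3, not an integer.

set subsidy = 6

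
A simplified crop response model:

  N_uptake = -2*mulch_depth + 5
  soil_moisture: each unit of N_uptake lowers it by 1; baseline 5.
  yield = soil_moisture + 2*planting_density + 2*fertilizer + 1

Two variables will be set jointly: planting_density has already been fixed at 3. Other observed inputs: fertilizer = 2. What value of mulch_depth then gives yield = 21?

mulch_depth = 5

With planting_density held at 3:
Substituting into the soil_moisture equation gives soil_moisture = 2*mulch_depth.
So yield = 2*mulch_depth + 11.
Solve 2*mulch_depth + 11 = 21: mulch_depth = (21 - 11) / 2 = 5.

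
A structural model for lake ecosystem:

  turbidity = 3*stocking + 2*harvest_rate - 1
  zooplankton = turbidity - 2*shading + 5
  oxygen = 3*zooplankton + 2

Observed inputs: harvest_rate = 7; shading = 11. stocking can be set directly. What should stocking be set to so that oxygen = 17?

stocking = 3

Substituting into the turbidity equation gives turbidity = 3*stocking + 13.
Substituting into the zooplankton equation gives zooplankton = 3*stocking - 4.
Substituting into the oxygen equation gives oxygen = 9*stocking - 10.
Solve 9*stocking - 10 = 17: stocking = (17 + 10) / 9 = 3.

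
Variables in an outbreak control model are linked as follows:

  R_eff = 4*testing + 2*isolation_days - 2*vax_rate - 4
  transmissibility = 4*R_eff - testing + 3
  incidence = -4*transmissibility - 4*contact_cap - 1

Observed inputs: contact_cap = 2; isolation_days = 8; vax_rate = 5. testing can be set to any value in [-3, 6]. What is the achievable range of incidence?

-413 to 127

Substituting into the R_eff equation gives R_eff = 4*testing + 2.
Substituting into the transmissibility equation gives transmissibility = 15*testing + 11.
Substituting into the incidence equation gives incidence = -60*testing - 53.
Linear in testing, so extremes are at the endpoints: testing = -3 gives incidence = 127; testing = 6 gives incidence = -413.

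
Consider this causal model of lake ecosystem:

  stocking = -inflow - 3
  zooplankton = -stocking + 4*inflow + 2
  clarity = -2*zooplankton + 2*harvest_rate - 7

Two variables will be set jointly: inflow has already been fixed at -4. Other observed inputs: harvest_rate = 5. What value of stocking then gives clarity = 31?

stocking = 0

With inflow held at -4:
Intervening on stocking fixes its value directly, overriding its dependence on inflow.
Substituting into the zooplankton equation gives zooplankton = -stocking - 14.
clarity becomes 2*stocking + 31.
Solve 2*stocking + 31 = 31: stocking = (31 - 31) / 2 = 0.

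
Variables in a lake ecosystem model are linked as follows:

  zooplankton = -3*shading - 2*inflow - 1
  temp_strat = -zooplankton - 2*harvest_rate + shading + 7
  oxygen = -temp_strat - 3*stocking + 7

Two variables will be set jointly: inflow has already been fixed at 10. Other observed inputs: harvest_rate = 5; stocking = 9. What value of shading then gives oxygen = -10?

shading = -7

With inflow held at 10:
Substituting into the zooplankton equation gives zooplankton = -3*shading - 21.
This gives temp_strat = 4*shading + 18.
oxygen becomes -4*shading - 38.
Solve -4*shading - 38 = -10: shading = (-10 + 38) / -4 = -7.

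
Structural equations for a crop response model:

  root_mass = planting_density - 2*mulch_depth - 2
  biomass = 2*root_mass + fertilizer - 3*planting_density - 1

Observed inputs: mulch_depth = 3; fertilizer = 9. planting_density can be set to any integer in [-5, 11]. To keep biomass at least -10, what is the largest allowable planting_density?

Substituting into the root_mass equation gives root_mass = planting_density - 8.
biomass becomes -planting_density - 8.
Require -planting_density - 8 ≥ -10, so planting_density ≤ 2.
The largest integer in [-5, 11] satisfying this is 2.

planting_density = 2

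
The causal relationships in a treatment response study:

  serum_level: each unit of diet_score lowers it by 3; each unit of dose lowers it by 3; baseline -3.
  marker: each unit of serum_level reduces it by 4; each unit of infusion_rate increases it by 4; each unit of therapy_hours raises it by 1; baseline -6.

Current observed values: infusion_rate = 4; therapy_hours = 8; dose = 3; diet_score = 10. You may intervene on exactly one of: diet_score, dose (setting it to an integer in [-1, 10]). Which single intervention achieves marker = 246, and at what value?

set dose = 8

Intervening on diet_score: marker = 12*diet_score + 66. Reaching 246 requires diet_score = 15, outside [-1, 10].
Intervening on dose: with other inputs at their observed values, marker = 12*dose + 150. Solving for 246 gives dose = 8, within [-1, 10].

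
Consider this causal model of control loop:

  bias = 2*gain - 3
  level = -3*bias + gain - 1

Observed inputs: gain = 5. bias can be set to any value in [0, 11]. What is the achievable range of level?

Intervening on bias fixes its value directly, overriding its dependence on gain.
Substituting into the level equation gives level = -3*bias + 4.
Linear in bias, so extremes are at the endpoints: bias = 0 gives level = 4; bias = 11 gives level = -29.

-29 to 4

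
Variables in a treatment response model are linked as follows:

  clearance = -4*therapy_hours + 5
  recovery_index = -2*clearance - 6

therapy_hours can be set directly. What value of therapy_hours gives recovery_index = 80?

Substituting into the recovery_index equation gives recovery_index = 8*therapy_hours - 16.
Solve 8*therapy_hours - 16 = 80: therapy_hours = (80 + 16) / 8 = 12.

therapy_hours = 12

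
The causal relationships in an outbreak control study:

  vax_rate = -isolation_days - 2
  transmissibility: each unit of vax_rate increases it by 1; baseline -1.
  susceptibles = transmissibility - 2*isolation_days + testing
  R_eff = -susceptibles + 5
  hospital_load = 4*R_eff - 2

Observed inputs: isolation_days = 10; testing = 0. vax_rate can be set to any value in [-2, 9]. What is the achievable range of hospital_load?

Intervening on vax_rate fixes its value directly, overriding its dependence on isolation_days.
Substituting into the susceptibles equation gives susceptibles = vax_rate - 21.
So R_eff = -vax_rate + 26.
Substituting into the hospital_load equation gives hospital_load = -4*vax_rate + 102.
Linear in vax_rate, so extremes are at the endpoints: vax_rate = -2 gives hospital_load = 110; vax_rate = 9 gives hospital_load = 66.

66 to 110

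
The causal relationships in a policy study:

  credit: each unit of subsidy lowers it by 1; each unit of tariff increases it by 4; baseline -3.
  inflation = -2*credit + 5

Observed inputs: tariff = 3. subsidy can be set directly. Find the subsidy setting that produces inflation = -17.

subsidy = -2

Substituting into the credit equation gives credit = -subsidy + 9.
inflation becomes 2*subsidy - 13.
Solve 2*subsidy - 13 = -17: subsidy = (-17 + 13) / 2 = -2.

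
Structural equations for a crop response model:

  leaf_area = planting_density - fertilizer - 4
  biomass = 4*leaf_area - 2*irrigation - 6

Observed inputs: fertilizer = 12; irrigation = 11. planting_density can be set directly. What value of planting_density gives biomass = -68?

planting_density = 6

Substituting into the leaf_area equation gives leaf_area = planting_density - 16.
Substituting into the biomass equation gives biomass = 4*planting_density - 92.
Solve 4*planting_density - 92 = -68: planting_density = (-68 + 92) / 4 = 6.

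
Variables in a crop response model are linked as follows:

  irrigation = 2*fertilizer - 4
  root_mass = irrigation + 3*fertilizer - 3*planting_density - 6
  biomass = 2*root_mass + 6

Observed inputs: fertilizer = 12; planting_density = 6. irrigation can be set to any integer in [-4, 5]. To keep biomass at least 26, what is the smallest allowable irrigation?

irrigation = -2

Intervening on irrigation fixes its value directly, overriding its dependence on fertilizer.
Substituting into the root_mass equation gives root_mass = irrigation + 12.
Substituting into the biomass equation gives biomass = 2*irrigation + 30.
Require 2*irrigation + 30 ≥ 26, so irrigation ≥ -2.
The smallest integer in [-4, 5] satisfying this is -2.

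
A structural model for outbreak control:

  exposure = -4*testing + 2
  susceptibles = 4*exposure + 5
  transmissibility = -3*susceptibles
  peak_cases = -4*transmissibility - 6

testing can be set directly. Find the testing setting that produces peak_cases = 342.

testing = -1

Substituting into the susceptibles equation gives susceptibles = -16*testing + 13.
Substituting into the transmissibility equation gives transmissibility = 48*testing - 39.
Substituting into the peak_cases equation gives peak_cases = -192*testing + 150.
Solve -192*testing + 150 = 342: testing = (342 - 150) / -192 = -1.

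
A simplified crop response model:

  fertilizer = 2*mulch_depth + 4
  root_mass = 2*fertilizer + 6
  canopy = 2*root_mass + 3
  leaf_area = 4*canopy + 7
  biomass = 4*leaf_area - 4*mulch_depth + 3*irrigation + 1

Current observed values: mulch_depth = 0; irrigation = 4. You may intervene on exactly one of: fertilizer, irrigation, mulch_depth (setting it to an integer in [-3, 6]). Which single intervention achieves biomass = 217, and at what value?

set fertilizer = -1

Intervening on fertilizer: with other inputs at their observed values, biomass = 64*fertilizer + 281. Solving for 217 gives fertilizer = -1, within [-3, 6].
Intervening on irrigation: biomass = 3*irrigation + 525. Reaching 217 requires irrigation = -308/3, not an integer.
Intervening on mulch_depth: biomass = 124*mulch_depth + 537. Reaching 217 requires mulch_depth = -80/31, not an integer.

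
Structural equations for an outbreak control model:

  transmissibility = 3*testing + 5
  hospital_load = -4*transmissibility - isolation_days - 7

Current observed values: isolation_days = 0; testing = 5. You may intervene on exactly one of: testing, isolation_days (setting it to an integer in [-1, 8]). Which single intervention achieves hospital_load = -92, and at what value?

Intervening on testing: hospital_load = -12*testing - 27. Reaching -92 requires testing = 65/12, not an integer.
Intervening on isolation_days: with other inputs at their observed values, hospital_load = -isolation_days - 87. Solving for -92 gives isolation_days = 5, within [-1, 8].

set isolation_days = 5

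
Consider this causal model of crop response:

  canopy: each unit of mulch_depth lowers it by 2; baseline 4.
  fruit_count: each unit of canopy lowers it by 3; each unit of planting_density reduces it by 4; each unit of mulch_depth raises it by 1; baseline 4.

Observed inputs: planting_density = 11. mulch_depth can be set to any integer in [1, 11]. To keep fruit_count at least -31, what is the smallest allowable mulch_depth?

Substituting into the fruit_count equation gives fruit_count = 7*mulch_depth - 52.
Require 7*mulch_depth - 52 ≥ -31, so mulch_depth ≥ 3.
The smallest integer in [1, 11] satisfying this is 3.

mulch_depth = 3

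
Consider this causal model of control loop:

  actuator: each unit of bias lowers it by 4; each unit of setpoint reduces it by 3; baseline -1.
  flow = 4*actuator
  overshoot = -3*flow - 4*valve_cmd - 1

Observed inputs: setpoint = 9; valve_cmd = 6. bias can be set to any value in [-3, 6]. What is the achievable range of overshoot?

Substituting into the actuator equation gives actuator = -4*bias - 28.
So flow = -16*bias - 112.
Substituting into the overshoot equation gives overshoot = 48*bias + 311.
Linear in bias, so extremes are at the endpoints: bias = -3 gives overshoot = 167; bias = 6 gives overshoot = 599.

167 to 599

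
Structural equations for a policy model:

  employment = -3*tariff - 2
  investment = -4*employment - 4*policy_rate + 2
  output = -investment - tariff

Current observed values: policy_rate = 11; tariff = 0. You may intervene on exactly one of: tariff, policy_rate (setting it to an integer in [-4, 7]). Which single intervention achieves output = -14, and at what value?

set policy_rate = -1

Intervening on tariff: output = -13*tariff + 34. Reaching -14 requires tariff = 48/13, not an integer.
Intervening on policy_rate: with other inputs at their observed values, output = 4*policy_rate - 10. Solving for -14 gives policy_rate = -1, within [-4, 7].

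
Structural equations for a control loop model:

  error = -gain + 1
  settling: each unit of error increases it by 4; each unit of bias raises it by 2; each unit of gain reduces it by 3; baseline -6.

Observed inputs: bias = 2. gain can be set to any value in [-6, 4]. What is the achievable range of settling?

Substituting into the settling equation gives settling = -7*gain + 2.
Linear in gain, so extremes are at the endpoints: gain = -6 gives settling = 44; gain = 4 gives settling = -26.

-26 to 44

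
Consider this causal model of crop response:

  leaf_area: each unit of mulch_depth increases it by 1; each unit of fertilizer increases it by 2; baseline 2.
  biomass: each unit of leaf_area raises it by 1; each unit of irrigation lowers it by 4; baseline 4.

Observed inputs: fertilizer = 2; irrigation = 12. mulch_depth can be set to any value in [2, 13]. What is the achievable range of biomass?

-36 to -25

Substituting into the leaf_area equation gives leaf_area = mulch_depth + 6.
Substituting into the biomass equation gives biomass = mulch_depth - 38.
Linear in mulch_depth, so extremes are at the endpoints: mulch_depth = 2 gives biomass = -36; mulch_depth = 13 gives biomass = -25.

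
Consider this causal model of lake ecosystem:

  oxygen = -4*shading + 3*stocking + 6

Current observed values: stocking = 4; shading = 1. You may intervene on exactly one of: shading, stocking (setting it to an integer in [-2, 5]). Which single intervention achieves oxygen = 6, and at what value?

Intervening on shading: with other inputs at their observed values, oxygen = -4*shading + 18. Solving for 6 gives shading = 3, within [-2, 5].
Intervening on stocking: oxygen = 3*stocking + 2. Reaching 6 requires stocking = 4/3, not an integer.

set shading = 3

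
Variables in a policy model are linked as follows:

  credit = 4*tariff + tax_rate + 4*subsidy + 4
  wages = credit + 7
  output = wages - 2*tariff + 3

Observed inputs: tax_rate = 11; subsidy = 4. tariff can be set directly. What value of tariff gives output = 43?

tariff = 1

Substituting into the credit equation gives credit = 4*tariff + 31.
Substituting into the wages equation gives wages = 4*tariff + 38.
Substituting into the output equation gives output = 2*tariff + 41.
Solve 2*tariff + 41 = 43: tariff = (43 - 41) / 2 = 1.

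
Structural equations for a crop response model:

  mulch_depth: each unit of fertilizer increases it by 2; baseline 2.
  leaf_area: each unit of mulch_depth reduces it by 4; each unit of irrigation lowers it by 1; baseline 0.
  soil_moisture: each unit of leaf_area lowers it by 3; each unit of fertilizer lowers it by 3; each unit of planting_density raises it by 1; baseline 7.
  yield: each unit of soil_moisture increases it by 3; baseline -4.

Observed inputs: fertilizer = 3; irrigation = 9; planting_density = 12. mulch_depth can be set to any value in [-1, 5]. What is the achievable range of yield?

71 to 287

Intervening on mulch_depth fixes its value directly, overriding its dependence on fertilizer.
Substituting into the leaf_area equation gives leaf_area = -4*mulch_depth - 9.
So soil_moisture = 12*mulch_depth + 37.
Substituting into the yield equation gives yield = 36*mulch_depth + 107.
Linear in mulch_depth, so extremes are at the endpoints: mulch_depth = -1 gives yield = 71; mulch_depth = 5 gives yield = 287.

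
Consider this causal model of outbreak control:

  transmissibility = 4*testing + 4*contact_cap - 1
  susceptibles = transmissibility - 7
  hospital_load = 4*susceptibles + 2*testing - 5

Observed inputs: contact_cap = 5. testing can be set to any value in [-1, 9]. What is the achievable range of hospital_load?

25 to 205

Substituting into the transmissibility equation gives transmissibility = 4*testing + 19.
Substituting into the susceptibles equation gives susceptibles = 4*testing + 12.
hospital_load becomes 18*testing + 43.
Linear in testing, so extremes are at the endpoints: testing = -1 gives hospital_load = 25; testing = 9 gives hospital_load = 205.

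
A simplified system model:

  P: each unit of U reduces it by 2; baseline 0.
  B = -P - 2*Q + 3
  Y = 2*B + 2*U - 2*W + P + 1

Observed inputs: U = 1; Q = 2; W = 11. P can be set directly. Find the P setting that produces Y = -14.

Intervening on P fixes its value directly, overriding its dependence on U.
Substituting into the B equation gives B = -P - 1.
Substituting into the Y equation gives Y = -P - 21.
Solve -P - 21 = -14: P = (-14 + 21) / -1 = -7.

P = -7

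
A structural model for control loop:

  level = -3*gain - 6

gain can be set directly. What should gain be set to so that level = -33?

Solve -3*gain - 6 = -33: gain = (-33 + 6) / -3 = 9.

gain = 9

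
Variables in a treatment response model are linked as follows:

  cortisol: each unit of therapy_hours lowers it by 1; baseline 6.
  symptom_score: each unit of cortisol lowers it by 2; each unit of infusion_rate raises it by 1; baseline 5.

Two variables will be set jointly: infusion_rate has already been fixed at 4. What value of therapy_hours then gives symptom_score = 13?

With infusion_rate held at 4:
Substituting into the symptom_score equation gives symptom_score = 2*therapy_hours - 3.
Solve 2*therapy_hours - 3 = 13: therapy_hours = (13 + 3) / 2 = 8.

therapy_hours = 8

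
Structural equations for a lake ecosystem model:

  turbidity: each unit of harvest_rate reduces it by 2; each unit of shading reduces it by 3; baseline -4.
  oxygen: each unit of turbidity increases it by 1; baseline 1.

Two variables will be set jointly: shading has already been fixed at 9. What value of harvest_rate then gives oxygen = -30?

harvest_rate = 0

With shading held at 9:
Substituting into the turbidity equation gives turbidity = -2*harvest_rate - 31.
oxygen becomes -2*harvest_rate - 30.
Solve -2*harvest_rate - 30 = -30: harvest_rate = (-30 + 30) / -2 = 0.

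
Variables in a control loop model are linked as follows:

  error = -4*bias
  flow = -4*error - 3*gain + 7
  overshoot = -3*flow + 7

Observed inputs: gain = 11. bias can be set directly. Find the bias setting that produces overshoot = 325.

Substituting into the flow equation gives flow = 16*bias - 26.
Substituting into the overshoot equation gives overshoot = -48*bias + 85.
Solve -48*bias + 85 = 325: bias = (325 - 85) / -48 = -5.

bias = -5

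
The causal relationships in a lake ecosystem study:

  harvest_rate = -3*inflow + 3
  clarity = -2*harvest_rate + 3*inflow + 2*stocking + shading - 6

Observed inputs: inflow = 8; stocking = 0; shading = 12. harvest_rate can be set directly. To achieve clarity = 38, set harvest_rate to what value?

harvest_rate = -4

Intervening on harvest_rate fixes its value directly, overriding its dependence on inflow.
Substituting into the clarity equation gives clarity = -2*harvest_rate + 30.
Solve -2*harvest_rate + 30 = 38: harvest_rate = (38 - 30) / -2 = -4.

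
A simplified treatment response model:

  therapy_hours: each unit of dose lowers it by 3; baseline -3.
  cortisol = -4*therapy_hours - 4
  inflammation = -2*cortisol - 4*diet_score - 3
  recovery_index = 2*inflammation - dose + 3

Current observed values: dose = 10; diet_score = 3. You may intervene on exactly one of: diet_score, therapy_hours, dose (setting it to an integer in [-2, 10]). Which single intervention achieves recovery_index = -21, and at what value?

Intervening on diet_score: recovery_index = -8*diet_score - 525. Reaching -21 requires diet_score = -63, outside [-2, 10].
Intervening on therapy_hours: with other inputs at their observed values, recovery_index = 16*therapy_hours - 21. Solving for -21 gives therapy_hours = 0, within [-2, 10].
Intervening on dose: recovery_index = -49*dose - 59. Reaching -21 requires dose = -38/49, not an integer.

set therapy_hours = 0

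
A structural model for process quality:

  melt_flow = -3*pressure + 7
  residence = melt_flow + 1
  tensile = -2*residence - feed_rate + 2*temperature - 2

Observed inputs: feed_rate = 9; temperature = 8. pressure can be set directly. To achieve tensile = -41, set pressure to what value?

pressure = -5

Substituting into the residence equation gives residence = -3*pressure + 8.
This gives tensile = 6*pressure - 11.
Solve 6*pressure - 11 = -41: pressure = (-41 + 11) / 6 = -5.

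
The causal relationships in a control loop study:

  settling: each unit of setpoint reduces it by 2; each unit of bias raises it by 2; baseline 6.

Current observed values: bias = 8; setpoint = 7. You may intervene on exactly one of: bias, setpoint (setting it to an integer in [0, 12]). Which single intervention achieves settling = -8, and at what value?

Intervening on bias: with other inputs at their observed values, settling = 2*bias - 8. Solving for -8 gives bias = 0, within [0, 12].
Intervening on setpoint: settling = -2*setpoint + 22. Reaching -8 requires setpoint = 15, outside [0, 12].

set bias = 0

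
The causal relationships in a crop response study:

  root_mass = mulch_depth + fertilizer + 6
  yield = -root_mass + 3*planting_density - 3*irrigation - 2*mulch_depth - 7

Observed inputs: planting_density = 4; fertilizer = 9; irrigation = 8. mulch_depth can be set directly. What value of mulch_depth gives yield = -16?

mulch_depth = -6

Substituting into the root_mass equation gives root_mass = mulch_depth + 15.
Substituting into the yield equation gives yield = -3*mulch_depth - 34.
Solve -3*mulch_depth - 34 = -16: mulch_depth = (-16 + 34) / -3 = -6.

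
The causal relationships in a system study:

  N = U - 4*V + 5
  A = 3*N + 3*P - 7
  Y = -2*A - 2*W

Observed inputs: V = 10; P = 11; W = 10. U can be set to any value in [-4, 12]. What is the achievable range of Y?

66 to 162

Substituting into the N equation gives N = U - 35.
This gives A = 3*U - 79.
This gives Y = -6*U + 138.
Linear in U, so extremes are at the endpoints: U = -4 gives Y = 162; U = 12 gives Y = 66.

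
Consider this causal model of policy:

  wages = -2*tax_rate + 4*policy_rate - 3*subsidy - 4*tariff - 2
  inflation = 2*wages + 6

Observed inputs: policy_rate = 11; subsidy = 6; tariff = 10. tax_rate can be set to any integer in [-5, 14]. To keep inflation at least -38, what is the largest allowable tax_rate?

Substituting into the wages equation gives wages = -2*tax_rate - 16.
Substituting into the inflation equation gives inflation = -4*tax_rate - 26.
Require -4*tax_rate - 26 ≥ -38, so tax_rate ≤ 3.
The largest integer in [-5, 14] satisfying this is 3.

tax_rate = 3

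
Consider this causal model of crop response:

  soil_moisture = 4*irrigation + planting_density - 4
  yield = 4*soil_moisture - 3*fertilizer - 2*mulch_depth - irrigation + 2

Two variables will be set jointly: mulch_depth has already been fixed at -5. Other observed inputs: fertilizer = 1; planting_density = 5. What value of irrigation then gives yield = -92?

With mulch_depth held at -5:
Substituting into the soil_moisture equation gives soil_moisture = 4*irrigation + 1.
Substituting into the yield equation gives yield = 15*irrigation + 13.
Solve 15*irrigation + 13 = -92: irrigation = (-92 - 13) / 15 = -7.

irrigation = -7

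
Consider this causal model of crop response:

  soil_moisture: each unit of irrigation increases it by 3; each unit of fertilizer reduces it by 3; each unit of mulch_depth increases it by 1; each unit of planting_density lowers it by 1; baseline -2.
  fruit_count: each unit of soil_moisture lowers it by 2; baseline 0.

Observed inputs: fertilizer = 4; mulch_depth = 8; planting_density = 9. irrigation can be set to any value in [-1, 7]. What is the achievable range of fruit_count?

Substituting into the soil_moisture equation gives soil_moisture = 3*irrigation - 15.
So fruit_count = -6*irrigation + 30.
Linear in irrigation, so extremes are at the endpoints: irrigation = -1 gives fruit_count = 36; irrigation = 7 gives fruit_count = -12.

-12 to 36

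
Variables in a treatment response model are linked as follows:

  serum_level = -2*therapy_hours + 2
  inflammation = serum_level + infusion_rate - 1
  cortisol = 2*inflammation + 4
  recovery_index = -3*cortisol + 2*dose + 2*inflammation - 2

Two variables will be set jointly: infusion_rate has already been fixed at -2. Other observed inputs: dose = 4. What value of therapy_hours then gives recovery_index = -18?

therapy_hours = -2

With infusion_rate held at -2:
Substituting into the inflammation equation gives inflammation = -2*therapy_hours - 1.
Substituting into the cortisol equation gives cortisol = -4*therapy_hours + 2.
Substituting into the recovery_index equation gives recovery_index = 8*therapy_hours - 2.
Solve 8*therapy_hours - 2 = -18: therapy_hours = (-18 + 2) / 8 = -2.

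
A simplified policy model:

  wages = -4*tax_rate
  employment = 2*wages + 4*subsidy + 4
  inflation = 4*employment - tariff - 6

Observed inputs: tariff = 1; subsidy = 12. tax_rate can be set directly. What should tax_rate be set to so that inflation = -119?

tax_rate = 10

Substituting into the employment equation gives employment = -8*tax_rate + 52.
Substituting into the inflation equation gives inflation = -32*tax_rate + 201.
Solve -32*tax_rate + 201 = -119: tax_rate = (-119 - 201) / -32 = 10.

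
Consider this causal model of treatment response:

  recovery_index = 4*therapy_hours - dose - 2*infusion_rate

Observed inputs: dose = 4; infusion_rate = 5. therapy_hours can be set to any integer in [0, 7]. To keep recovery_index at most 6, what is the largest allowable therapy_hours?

therapy_hours = 5

Substituting into the recovery_index equation gives recovery_index = 4*therapy_hours - 14.
Require 4*therapy_hours - 14 ≤ 6, so therapy_hours ≤ 5.
The largest integer in [0, 7] satisfying this is 5.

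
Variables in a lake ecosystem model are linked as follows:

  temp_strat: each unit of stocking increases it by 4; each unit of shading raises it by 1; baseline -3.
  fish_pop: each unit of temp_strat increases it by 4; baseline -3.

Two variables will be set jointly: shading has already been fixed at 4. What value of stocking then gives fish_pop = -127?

stocking = -8

With shading held at 4:
Substituting into the temp_strat equation gives temp_strat = 4*stocking + 1.
Substituting into the fish_pop equation gives fish_pop = 16*stocking + 1.
Solve 16*stocking + 1 = -127: stocking = (-127 - 1) / 16 = -8.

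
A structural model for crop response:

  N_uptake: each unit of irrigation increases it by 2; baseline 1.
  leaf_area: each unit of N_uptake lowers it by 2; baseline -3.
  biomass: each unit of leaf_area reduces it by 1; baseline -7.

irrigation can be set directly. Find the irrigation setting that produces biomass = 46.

irrigation = 12

Substituting into the leaf_area equation gives leaf_area = -4*irrigation - 5.
Substituting into the biomass equation gives biomass = 4*irrigation - 2.
Solve 4*irrigation - 2 = 46: irrigation = (46 + 2) / 4 = 12.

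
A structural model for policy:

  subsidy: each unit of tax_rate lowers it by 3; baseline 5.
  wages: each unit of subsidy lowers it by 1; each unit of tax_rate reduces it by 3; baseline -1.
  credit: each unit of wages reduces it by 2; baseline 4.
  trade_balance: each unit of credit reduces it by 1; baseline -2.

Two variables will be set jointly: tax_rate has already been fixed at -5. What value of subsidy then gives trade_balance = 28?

With tax_rate held at -5:
Intervening on subsidy fixes its value directly, overriding its dependence on tax_rate.
Substituting into the wages equation gives wages = -subsidy + 14.
This gives credit = 2*subsidy - 24.
This gives trade_balance = -2*subsidy + 22.
Solve -2*subsidy + 22 = 28: subsidy = (28 - 22) / -2 = -3.

subsidy = -3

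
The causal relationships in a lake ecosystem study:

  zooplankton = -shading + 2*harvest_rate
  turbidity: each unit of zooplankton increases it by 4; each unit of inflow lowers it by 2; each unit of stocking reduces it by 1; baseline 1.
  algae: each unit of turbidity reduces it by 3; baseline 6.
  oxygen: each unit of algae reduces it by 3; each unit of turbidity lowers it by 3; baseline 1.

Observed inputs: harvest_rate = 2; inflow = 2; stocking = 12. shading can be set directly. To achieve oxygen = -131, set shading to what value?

shading = 5

Substituting into the zooplankton equation gives zooplankton = -shading + 4.
So turbidity = -4*shading + 1.
So algae = 12*shading + 3.
Substituting into the oxygen equation gives oxygen = -24*shading - 11.
Solve -24*shading - 11 = -131: shading = (-131 + 11) / -24 = 5.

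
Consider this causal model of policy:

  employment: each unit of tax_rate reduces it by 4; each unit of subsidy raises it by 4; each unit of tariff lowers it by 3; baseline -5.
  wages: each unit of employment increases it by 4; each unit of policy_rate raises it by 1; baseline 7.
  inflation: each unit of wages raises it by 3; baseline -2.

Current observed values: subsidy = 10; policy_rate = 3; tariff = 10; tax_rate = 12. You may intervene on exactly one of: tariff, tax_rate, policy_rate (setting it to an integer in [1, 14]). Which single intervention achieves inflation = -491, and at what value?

Intervening on tariff: inflation = -36*tariff - 128. Reaching -491 requires tariff = 121/12, not an integer.
Intervening on tax_rate: inflation = -48*tax_rate + 88. Reaching -491 requires tax_rate = 193/16, not an integer.
Intervening on policy_rate: with other inputs at their observed values, inflation = 3*policy_rate - 497. Solving for -491 gives policy_rate = 2, within [1, 14].

set policy_rate = 2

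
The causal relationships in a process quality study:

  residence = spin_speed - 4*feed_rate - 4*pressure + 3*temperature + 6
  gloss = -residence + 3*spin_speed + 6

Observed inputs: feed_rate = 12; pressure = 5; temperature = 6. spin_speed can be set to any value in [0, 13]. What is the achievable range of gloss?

Substituting into the residence equation gives residence = spin_speed - 44.
Substituting into the gloss equation gives gloss = 2*spin_speed + 50.
Linear in spin_speed, so extremes are at the endpoints: spin_speed = 0 gives gloss = 50; spin_speed = 13 gives gloss = 76.

50 to 76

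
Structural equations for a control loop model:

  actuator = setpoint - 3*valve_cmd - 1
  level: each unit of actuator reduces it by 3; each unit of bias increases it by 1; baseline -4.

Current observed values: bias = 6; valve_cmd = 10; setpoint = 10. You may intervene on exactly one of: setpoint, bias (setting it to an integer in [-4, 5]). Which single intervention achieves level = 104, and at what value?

set setpoint = -3

Intervening on setpoint: with other inputs at their observed values, level = -3*setpoint + 95. Solving for 104 gives setpoint = -3, within [-4, 5].
Intervening on bias: level = bias + 59. Reaching 104 requires bias = 45, outside [-4, 5].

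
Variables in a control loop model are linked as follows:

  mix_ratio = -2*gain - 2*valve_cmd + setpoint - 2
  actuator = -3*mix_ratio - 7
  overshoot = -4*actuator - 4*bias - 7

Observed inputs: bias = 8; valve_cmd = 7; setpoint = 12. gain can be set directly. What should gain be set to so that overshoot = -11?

Substituting into the mix_ratio equation gives mix_ratio = -2*gain - 4.
This gives actuator = 6*gain + 5.
Substituting into the overshoot equation gives overshoot = -24*gain - 59.
Solve -24*gain - 59 = -11: gain = (-11 + 59) / -24 = -2.

gain = -2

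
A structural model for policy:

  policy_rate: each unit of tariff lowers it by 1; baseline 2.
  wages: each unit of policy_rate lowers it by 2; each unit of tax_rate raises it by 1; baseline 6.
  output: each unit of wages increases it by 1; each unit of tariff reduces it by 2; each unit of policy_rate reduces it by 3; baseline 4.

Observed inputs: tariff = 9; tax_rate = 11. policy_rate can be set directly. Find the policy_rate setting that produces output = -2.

Intervening on policy_rate fixes its value directly, overriding its dependence on tariff.
Substituting into the wages equation gives wages = -2*policy_rate + 17.
Substituting into the output equation gives output = -5*policy_rate + 3.
Solve -5*policy_rate + 3 = -2: policy_rate = (-2 - 3) / -5 = 1.

policy_rate = 1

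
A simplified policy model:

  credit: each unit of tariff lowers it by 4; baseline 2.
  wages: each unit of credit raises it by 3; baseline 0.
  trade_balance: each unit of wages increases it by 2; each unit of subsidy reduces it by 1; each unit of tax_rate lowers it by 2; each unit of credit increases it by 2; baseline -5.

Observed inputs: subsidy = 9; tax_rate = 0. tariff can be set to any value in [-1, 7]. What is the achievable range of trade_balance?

Substituting into the wages equation gives wages = -12*tariff + 6.
So trade_balance = -32*tariff + 2.
Linear in tariff, so extremes are at the endpoints: tariff = -1 gives trade_balance = 34; tariff = 7 gives trade_balance = -222.

-222 to 34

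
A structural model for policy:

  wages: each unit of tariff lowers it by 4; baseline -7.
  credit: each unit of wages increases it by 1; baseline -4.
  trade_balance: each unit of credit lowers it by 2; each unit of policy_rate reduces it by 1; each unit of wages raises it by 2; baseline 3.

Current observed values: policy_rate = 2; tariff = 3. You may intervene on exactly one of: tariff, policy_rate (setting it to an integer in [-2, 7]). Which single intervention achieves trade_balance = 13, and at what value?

set policy_rate = -2

Intervening on tariff: the paths from tariff to trade_balance cancel (net effect zero), leaving trade_balance = 9; 13 is unreachable this way.
Intervening on policy_rate: with other inputs at their observed values, trade_balance = -policy_rate + 11. Solving for 13 gives policy_rate = -2, within [-2, 7].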